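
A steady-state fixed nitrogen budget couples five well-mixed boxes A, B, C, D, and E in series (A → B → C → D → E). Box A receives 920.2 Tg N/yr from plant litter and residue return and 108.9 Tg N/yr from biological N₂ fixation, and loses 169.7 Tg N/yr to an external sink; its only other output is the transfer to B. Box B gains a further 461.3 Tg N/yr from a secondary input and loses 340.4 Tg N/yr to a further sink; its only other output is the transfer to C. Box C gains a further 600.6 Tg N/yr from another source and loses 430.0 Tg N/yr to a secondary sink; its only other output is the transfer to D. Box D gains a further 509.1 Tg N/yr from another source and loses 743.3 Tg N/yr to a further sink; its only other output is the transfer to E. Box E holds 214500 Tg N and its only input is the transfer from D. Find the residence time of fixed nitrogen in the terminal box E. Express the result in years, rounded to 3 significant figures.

234 yr

Box A: F(A→B) = (920.2 + 108.9) − 169.7 = 859.40 Tg N/yr.
Box B: F(B→C) = (859.40 + 461.3) − 340.4 = 980.30 Tg N/yr.
Box C: F(C→D) = (980.30 + 600.6) − 430.0 = 1150.9 Tg N/yr.
Box D: F(D→E) = (1150.9 + 509.1) − 743.3 = 916.70 Tg N/yr.
Box E throughput = its input = 916.70 Tg N/yr; τ = 214500 / 916.70 = 234.0 yr.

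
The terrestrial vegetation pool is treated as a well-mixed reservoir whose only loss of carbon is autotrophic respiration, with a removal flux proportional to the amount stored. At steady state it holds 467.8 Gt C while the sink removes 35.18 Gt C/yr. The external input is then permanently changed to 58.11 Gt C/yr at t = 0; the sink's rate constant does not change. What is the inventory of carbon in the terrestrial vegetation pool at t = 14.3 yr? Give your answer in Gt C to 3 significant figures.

669 Gt C

τ = M₀/F₀ = 467.8/35.18 = 13.30 yr; rate constant k = 1/τ.
New steady state M_∞ = F₁/k = F₁·τ = 58.11 × 13.30 = 772.71 Gt C.
M(t) = M_∞ + (M₀ − M_∞)·e^(−t/τ); t/τ = 14.3/13.30 = 1.075, so e^(−t/τ) = 0.3412.
M(t) = 772.71 − 304.9 × 0.3412 = 668.69 Gt C.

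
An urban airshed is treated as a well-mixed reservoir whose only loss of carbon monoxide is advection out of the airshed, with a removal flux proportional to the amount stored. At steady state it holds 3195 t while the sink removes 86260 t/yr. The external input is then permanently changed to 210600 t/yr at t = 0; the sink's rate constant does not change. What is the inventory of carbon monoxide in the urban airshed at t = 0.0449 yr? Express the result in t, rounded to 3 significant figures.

6430 t

Residence time τ = M₀/F₀ = 0.03704 yr. The eventual steady state is M_∞ = M₀·(F₁/F₀) = 3195 × 210600/86260 = 7800.5 t.
The anomaly ΔM(t) = M(t) − M_∞ decays as ΔM₀·e^(−t/τ) with ΔM₀ = 3195 − 7800.5 = −4605 t.
At t = 0.0449 yr, e^(−t/τ) = e^(−1.212) = 0.2975, so ΔM = −1370 t and M = 7800.5 − 1370 = 6430.2 t.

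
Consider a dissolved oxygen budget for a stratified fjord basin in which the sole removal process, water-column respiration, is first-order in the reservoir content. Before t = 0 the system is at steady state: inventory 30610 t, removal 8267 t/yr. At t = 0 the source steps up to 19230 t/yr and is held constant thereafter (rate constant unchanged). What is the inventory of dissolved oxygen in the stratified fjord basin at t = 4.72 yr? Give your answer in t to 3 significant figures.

Residence time τ = M₀/F₀ = 3.703 yr. The eventual steady state is M_∞ = M₀·(F₁/F₀) = 30610 × 19230/8267 = 71202 t.
The anomaly ΔM(t) = M(t) − M_∞ decays as ΔM₀·e^(−t/τ) with ΔM₀ = 30610 − 71202 = −40590 t.
At t = 4.72 yr, e^(−t/τ) = e^(−1.275) = 0.2795, so ΔM = −11350 t and M = 71202 − 11350 = 59857 t.

59900 t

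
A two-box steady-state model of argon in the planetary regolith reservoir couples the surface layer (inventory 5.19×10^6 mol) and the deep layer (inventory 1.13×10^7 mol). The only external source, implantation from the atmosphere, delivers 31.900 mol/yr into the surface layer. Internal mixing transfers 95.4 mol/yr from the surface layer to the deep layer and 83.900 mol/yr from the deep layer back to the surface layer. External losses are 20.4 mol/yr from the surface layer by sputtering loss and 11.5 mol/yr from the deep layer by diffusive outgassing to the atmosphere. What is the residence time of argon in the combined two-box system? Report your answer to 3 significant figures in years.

517000 yr

For the system as a whole, the A↔B exchange is internal and contributes nothing to the throughput; only the external sinks remove mass.
M_total = 5.19×10^6 + 1.13×10^7 = 1.6490×10^7 mol.
ΣF_external_out = 20.4 + 11.5 = 31.900 mol/yr.
τ = M_total / ΣF_ext = 1.6490×10^7 / 31.900 = 516900 yr.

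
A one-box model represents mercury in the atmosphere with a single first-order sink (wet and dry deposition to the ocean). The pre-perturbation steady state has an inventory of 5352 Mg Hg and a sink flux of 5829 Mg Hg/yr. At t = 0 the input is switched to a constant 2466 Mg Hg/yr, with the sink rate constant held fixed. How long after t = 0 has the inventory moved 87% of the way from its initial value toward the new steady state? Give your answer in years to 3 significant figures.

τ = M₀/F₀ = 5352/5829 = 0.9182 yr.
The remaining gap fraction is e^(−t/τ); 87% covered ⇒ e^(−t/τ) = 0.130.
t = −τ ln(0.130) = 0.9182 × 2.040 = 1.873 yr.

1.87 yr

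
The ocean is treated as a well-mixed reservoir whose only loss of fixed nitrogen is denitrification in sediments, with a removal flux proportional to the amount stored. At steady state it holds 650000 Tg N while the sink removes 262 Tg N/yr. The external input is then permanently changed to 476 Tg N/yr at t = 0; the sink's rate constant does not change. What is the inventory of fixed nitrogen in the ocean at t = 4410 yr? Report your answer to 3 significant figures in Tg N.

τ = M₀/F₀ = 650000/262 = 2481 yr; rate constant k = 1/τ.
New steady state M_∞ = F₁/k = F₁·τ = 476 × 2481 = 1.1809×10^6 Tg N.
M(t) = M_∞ + (M₀ − M_∞)·e^(−t/τ); t/τ = 4410/2481 = 1.778, so e^(−t/τ) = 0.1690.
M(t) = 1.1809×10^6 − 530900 × 0.1690 = 1.0912×10^6 Tg N.

1.09×10^6 Tg N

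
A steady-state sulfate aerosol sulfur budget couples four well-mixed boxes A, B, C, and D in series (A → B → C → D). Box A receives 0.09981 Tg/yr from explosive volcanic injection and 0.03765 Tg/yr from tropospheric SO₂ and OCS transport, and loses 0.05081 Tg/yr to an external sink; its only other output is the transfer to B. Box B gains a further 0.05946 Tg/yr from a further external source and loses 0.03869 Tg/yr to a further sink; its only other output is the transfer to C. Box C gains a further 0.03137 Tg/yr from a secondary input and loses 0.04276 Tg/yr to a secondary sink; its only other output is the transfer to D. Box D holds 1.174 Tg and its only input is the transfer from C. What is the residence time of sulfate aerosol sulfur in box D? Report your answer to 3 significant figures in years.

12.2 yr

Box A: F(A→B) = (0.09981 + 0.03765) − 0.05081 = 0.086650 Tg/yr.
Box B: F(B→C) = (0.086650 + 0.05946) − 0.03869 = 0.10742 Tg/yr.
Box C: F(C→D) = (0.10742 + 0.03137) − 0.04276 = 0.096030 Tg/yr.
Box D throughput = its input = 0.096030 Tg/yr; τ = 1.174 / 0.096030 = 12.23 yr.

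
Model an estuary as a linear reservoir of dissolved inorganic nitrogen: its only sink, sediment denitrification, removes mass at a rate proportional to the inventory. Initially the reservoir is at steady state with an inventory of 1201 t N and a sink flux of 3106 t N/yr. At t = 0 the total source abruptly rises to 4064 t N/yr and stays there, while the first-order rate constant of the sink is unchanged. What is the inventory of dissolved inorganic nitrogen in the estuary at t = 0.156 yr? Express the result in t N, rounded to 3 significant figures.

1320 t N

τ = M₀/F₀ = 1201/3106 = 0.3867 yr; rate constant k = 1/τ.
New steady state M_∞ = F₁/k = F₁·τ = 4064 × 0.3867 = 1571.4 t N.
M(t) = M_∞ + (M₀ − M_∞)·e^(−t/τ); t/τ = 0.156/0.3867 = 0.4034, so e^(−t/τ) = 0.6680.
M(t) = 1571.4 − 370.4 × 0.6680 = 1324.0 t N.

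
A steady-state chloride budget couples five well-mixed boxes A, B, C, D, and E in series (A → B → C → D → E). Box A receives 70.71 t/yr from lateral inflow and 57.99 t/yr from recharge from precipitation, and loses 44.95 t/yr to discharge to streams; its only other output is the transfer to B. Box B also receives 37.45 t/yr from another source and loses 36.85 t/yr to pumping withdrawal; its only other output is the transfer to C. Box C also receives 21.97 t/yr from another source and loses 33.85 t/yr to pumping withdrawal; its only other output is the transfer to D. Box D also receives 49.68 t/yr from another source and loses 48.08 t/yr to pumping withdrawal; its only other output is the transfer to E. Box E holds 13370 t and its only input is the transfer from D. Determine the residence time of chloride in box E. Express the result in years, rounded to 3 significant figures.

Box A: F(A→B) = (70.71 + 57.99) − 44.95 = 83.750 t/yr.
Box B: F(B→C) = (83.750 + 37.45) − 36.85 = 84.350 t/yr.
Box C: F(C→D) = (84.350 + 21.97) − 33.85 = 72.470 t/yr.
Box D: F(D→E) = (72.470 + 49.68) − 48.08 = 74.070 t/yr.
Box E throughput = its input = 74.070 t/yr; τ = 13370 / 74.070 = 180.5 yr.

181 yr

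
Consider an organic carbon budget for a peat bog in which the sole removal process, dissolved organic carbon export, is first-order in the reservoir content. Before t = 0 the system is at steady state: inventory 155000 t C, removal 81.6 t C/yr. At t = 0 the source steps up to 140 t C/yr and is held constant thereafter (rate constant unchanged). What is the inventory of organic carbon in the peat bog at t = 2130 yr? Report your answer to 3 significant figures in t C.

τ = M₀/F₀ = 155000/81.6 = 1900 yr; rate constant k = 1/τ.
New steady state M_∞ = F₁/k = F₁·τ = 140 × 1900 = 265930 t C.
M(t) = M_∞ + (M₀ − M_∞)·e^(−t/τ); t/τ = 2130/1900 = 1.121, so e^(−t/τ) = 0.3258.
M(t) = 265930 − 110900 × 0.3258 = 229790 t C.

230000 t C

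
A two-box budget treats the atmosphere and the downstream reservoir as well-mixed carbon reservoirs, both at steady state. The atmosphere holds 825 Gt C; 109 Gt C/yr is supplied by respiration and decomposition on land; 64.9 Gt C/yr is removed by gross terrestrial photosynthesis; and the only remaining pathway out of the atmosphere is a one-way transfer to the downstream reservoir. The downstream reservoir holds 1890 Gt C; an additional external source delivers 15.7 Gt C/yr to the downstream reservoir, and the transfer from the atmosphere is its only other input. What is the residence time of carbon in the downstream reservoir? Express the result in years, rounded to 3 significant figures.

Balance the atmosphere: ΣF_in = 109.00 Gt C/yr.
Transfer to the downstream reservoir = ΣF_in − (64.9) = 44.100 Gt C/yr.
Total input to the downstream reservoir = 44.100 + 15.7 = 59.800 Gt C/yr; at steady state this equals its total output.
τ = M / F = 1890 / 59.800 = 31.61 yr.

31.6 yr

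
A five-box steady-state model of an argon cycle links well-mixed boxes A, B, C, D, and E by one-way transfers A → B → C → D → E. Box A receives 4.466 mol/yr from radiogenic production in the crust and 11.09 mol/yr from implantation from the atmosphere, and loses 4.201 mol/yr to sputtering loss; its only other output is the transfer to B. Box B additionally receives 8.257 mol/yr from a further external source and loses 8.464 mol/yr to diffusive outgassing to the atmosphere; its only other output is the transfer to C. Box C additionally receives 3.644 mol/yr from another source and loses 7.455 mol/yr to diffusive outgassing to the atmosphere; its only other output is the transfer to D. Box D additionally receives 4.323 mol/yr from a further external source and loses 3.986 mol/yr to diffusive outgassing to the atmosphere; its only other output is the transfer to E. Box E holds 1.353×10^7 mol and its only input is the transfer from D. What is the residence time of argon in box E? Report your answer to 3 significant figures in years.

Box A: F(A→B) = (4.466 + 11.09) − 4.201 = 11.355 mol/yr.
Box B: F(B→C) = (11.355 + 8.257) − 8.464 = 11.148 mol/yr.
Box C: F(C→D) = (11.148 + 3.644) − 7.455 = 7.3370 mol/yr.
Box D: F(D→E) = (7.3370 + 4.323) − 3.986 = 7.6740 mol/yr.
Box E throughput = its input = 7.6740 mol/yr; τ = 1.353×10^7 / 7.6740 = 1.763×10^6 yr.

1.76×10^6 yr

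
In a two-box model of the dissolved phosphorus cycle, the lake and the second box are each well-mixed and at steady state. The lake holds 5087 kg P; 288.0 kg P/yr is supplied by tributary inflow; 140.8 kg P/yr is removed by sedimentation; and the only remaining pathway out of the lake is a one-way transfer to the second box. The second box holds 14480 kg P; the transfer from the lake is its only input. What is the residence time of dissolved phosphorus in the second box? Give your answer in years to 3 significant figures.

98.4 yr

Balance the lake: ΣF_in = 288.00 kg P/yr.
Transfer to the second box = ΣF_in − (140.8) = 147.20 kg P/yr.
At steady state the output of the second box equals its input, 147.20 kg P/yr.
τ = M / F = 14480 / 147.20 = 98.37 yr.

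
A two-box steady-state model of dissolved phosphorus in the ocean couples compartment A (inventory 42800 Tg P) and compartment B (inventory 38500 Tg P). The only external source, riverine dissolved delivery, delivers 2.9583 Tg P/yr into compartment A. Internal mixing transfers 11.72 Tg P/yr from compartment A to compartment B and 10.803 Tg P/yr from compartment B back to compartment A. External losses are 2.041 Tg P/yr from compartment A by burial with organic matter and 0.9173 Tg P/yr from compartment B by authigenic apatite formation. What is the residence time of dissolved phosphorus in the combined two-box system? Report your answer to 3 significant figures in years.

27500 yr

Residence time in the combined system uses the total inventory and the total *external* removal — internal exchanges between the two boxes cancel.
M_total = 42800 + 38500 = 81300 Tg P.
ΣF_external_out = 2.041 + 0.9173 = 2.9583 Tg P/yr.
τ = M_total / ΣF_ext = 81300 / 2.9583 = 27480 yr.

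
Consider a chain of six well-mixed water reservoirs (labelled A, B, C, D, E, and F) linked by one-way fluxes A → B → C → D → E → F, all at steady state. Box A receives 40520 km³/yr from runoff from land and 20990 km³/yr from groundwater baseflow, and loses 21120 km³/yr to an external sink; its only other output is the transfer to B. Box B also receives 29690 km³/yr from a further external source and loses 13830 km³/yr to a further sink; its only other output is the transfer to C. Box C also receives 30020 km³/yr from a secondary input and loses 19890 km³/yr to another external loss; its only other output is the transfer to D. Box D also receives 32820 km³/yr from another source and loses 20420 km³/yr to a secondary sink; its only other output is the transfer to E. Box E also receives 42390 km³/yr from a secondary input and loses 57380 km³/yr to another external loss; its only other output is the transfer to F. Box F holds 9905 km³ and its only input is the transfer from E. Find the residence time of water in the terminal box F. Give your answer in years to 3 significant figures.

Box A: F(A→B) = (40520 + 20990) − 21120 = 40390 km³/yr.
Box B: F(B→C) = (40390 + 29690) − 13830 = 56250 km³/yr.
Box C: F(C→D) = (56250 + 30020) − 19890 = 66380 km³/yr.
Box D: F(D→E) = (66380 + 32820) − 20420 = 78780 km³/yr.
Box E: F(E→F) = (78780 + 42390) − 57380 = 63790 km³/yr.
Box F throughput = its input = 63790 km³/yr; τ = 9905 / 63790 = 0.1553 yr.

0.155 yr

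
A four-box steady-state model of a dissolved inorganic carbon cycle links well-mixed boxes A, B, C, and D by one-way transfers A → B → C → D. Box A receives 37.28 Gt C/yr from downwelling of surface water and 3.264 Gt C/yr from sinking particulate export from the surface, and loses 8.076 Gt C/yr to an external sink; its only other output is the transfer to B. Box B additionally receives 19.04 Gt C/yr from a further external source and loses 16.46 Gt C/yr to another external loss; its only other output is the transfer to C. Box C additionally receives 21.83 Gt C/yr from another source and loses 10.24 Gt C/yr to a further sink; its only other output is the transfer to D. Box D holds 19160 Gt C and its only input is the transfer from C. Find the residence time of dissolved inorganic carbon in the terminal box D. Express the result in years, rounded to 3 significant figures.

Box A: F(A→B) = (37.28 + 3.264) − 8.076 = 32.468 Gt C/yr.
Box B: F(B→C) = (32.468 + 19.04) − 16.46 = 35.048 Gt C/yr.
Box C: F(C→D) = (35.048 + 21.83) − 10.24 = 46.638 Gt C/yr.
Box D throughput = its input = 46.638 Gt C/yr; τ = 19160 / 46.638 = 410.8 yr.

411 yr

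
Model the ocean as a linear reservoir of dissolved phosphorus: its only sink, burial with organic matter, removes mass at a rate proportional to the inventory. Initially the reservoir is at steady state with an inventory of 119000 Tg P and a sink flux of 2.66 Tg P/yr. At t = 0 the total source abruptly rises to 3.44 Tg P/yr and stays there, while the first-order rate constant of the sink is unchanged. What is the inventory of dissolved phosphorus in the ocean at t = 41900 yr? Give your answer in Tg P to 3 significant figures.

τ = M₀/F₀ = 119000/2.66 = 44740 yr; rate constant k = 1/τ.
New steady state M_∞ = F₁/k = F₁·τ = 3.44 × 44740 = 153890 Tg P.
M(t) = M_∞ + (M₀ − M_∞)·e^(−t/τ); t/τ = 41900/44740 = 0.9366, so e^(−t/τ) = 0.3920.
M(t) = 153890 − 34890 × 0.3920 = 140220 Tg P.

140000 Tg P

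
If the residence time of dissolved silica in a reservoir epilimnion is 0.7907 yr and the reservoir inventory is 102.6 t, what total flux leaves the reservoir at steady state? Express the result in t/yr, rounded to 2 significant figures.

F = M / τ = 102.6 / 0.7907 = 129.8 t/yr.

130 t/yr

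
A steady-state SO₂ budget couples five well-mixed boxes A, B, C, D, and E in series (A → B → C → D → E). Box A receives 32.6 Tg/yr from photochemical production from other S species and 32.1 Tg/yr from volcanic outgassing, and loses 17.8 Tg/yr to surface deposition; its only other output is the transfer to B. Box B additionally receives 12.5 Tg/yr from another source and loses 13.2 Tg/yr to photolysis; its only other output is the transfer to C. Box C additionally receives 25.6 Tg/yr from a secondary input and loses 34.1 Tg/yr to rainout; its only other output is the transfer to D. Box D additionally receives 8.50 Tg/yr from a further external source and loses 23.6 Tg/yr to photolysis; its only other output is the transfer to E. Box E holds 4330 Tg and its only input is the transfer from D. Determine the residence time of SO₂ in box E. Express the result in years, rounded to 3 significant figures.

192 yr

Box A: F(A→B) = (32.6 + 32.1) − 17.8 = 46.900 Tg/yr.
Box B: F(B→C) = (46.900 + 12.5) − 13.2 = 46.200 Tg/yr.
Box C: F(C→D) = (46.200 + 25.6) − 34.1 = 37.700 Tg/yr.
Box D: F(D→E) = (37.700 + 8.50) − 23.6 = 22.600 Tg/yr.
Box E throughput = its input = 22.600 Tg/yr; τ = 4330 / 22.600 = 191.6 yr.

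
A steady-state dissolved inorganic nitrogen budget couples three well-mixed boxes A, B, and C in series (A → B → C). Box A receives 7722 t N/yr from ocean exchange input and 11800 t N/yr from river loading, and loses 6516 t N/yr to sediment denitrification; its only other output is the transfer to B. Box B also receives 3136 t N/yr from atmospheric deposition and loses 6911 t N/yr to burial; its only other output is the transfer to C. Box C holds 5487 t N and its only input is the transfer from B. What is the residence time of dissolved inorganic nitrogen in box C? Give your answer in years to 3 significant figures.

Box A: F(A→B) = (7722 + 11800) − 6516 = 13006 t N/yr.
Box B: F(B→C) = (13006 + 3136) − 6911 = 9231.0 t N/yr.
Box C throughput = its input = 9231.0 t N/yr; τ = 5487 / 9231.0 = 0.5944 yr.

0.594 yr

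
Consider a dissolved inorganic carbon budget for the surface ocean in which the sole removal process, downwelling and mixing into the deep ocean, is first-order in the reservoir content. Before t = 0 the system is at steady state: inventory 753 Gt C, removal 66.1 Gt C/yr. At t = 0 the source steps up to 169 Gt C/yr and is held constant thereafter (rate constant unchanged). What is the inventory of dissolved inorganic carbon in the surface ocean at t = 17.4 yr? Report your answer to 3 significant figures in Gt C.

τ = M₀/F₀ = 753/66.1 = 11.39 yr; rate constant k = 1/τ.
New steady state M_∞ = F₁/k = F₁·τ = 169 × 11.39 = 1925.2 Gt C.
M(t) = M_∞ + (M₀ − M_∞)·e^(−t/τ); t/τ = 17.4/11.39 = 1.527, so e^(−t/τ) = 0.2171.
M(t) = 1925.2 − 1172 × 0.2171 = 1670.7 Gt C.

1670 Gt C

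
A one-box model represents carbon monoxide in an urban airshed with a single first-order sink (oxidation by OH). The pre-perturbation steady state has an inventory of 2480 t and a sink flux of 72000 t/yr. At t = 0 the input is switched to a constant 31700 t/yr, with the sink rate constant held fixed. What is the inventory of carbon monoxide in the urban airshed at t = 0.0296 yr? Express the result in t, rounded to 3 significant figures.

1680 t

The sink rate constant is k = F₀/M₀ = 72000/2480 = 29.03 yr⁻¹.
Solving dM/dt = F₁ − kM with M(0) = M₀ gives M(t) = F₁/k + (M₀ − F₁/k)·e^(−kt).
F₁/k = 31700/29.03 = 1091.9 t; kt = 29.03 × 0.0296 = 0.8594, e^(−kt) = 0.4234.
M(0.0296) = 1091.9 + (2480 − 1091.9) × 0.4234 = 1091.9 + 587.8 = 1679.7 t.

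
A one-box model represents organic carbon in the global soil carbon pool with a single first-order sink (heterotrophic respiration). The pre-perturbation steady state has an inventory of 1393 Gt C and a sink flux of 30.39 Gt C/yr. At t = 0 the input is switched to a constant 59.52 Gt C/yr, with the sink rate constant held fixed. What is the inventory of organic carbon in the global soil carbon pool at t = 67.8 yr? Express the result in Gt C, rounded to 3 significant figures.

2420 Gt C

The sink rate constant is k = F₀/M₀ = 30.39/1393 = 0.02182 yr⁻¹.
Solving dM/dt = F₁ − kM with M(0) = M₀ gives M(t) = F₁/k + (M₀ − F₁/k)·e^(−kt).
F₁/k = 59.52/0.02182 = 2728.2 Gt C; kt = 0.02182 × 67.8 = 1.479, e^(−kt) = 0.2278.
M(67.8) = 2728.2 + (1393 − 2728.2) × 0.2278 = 2728.2 − 304.2 = 2424.0 Gt C.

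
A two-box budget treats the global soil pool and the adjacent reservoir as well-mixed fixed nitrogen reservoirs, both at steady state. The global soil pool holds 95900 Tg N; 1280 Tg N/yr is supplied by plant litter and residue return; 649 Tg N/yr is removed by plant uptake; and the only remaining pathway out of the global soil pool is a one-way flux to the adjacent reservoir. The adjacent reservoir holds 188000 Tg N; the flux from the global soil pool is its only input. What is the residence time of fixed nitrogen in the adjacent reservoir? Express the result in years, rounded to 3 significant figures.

298 yr

Balance the global soil pool: ΣF_in = 1280.0 Tg N/yr.
Flux to the adjacent reservoir = ΣF_in − (649) = 631.00 Tg N/yr.
At steady state the output of the adjacent reservoir equals its input, 631.00 Tg N/yr.
τ = M / F = 188000 / 631.00 = 297.9 yr.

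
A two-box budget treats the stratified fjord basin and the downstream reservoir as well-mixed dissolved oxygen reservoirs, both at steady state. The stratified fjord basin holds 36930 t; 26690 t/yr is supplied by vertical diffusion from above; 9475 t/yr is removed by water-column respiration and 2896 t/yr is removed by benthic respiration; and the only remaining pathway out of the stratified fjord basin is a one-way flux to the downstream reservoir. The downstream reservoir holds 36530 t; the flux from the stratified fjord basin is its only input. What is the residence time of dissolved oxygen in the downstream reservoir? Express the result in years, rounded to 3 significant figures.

2.55 yr

Balance the stratified fjord basin: ΣF_in = 26690 t/yr.
Flux to the downstream reservoir = ΣF_in − (9475 + 2896) = 14319 t/yr.
At steady state the output of the downstream reservoir equals its input, 14319 t/yr.
τ = M / F = 36530 / 14319 = 2.551 yr.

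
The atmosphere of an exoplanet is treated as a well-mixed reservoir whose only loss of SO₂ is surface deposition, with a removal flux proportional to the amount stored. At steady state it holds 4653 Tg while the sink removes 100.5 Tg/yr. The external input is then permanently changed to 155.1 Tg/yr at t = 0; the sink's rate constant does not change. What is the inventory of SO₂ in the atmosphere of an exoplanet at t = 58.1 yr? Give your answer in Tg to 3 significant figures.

The sink rate constant is k = F₀/M₀ = 100.5/4653 = 0.02160 yr⁻¹.
Solving dM/dt = F₁ − kM with M(0) = M₀ gives M(t) = F₁/k + (M₀ − F₁/k)·e^(−kt).
F₁/k = 155.1/0.02160 = 7180.9 Tg; kt = 0.02160 × 58.1 = 1.255, e^(−kt) = 0.2851.
M(58.1) = 7180.9 + (4653 − 7180.9) × 0.2851 = 7180.9 − 720.7 = 6460.2 Tg.

6460 Tg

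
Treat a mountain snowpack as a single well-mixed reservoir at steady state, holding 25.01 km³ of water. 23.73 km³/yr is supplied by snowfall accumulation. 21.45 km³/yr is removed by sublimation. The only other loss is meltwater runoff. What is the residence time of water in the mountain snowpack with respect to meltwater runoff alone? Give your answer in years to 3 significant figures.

At steady state ΣF_in = ΣF_out.
ΣF_in = 23.730 km³/yr.
Meltwater runoff flux = ΣF_in − (21.45) = 23.730 − 21.45 = 2.280 km³/yr.
τ = M / F = 25.01 / 2.280 = 10.97 yr.

11.0 yr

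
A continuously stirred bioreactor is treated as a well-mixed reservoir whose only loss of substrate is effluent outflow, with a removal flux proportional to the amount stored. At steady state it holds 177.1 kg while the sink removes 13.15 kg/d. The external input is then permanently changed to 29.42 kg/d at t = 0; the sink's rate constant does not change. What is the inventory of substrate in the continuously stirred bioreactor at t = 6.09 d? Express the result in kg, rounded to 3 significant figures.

257 kg

Residence time τ = M₀/F₀ = 13.47 d. The eventual steady state is M_∞ = M₀·(F₁/F₀) = 177.1 × 29.42/13.15 = 396.22 kg.
The anomaly ΔM(t) = M(t) − M_∞ decays as ΔM₀·e^(−t/τ) with ΔM₀ = 177.1 − 396.22 = −219.1 kg.
At t = 6.09 d, e^(−t/τ) = e^(−0.4522) = 0.6362, so ΔM = −139.4 kg and M = 396.22 − 139.4 = 256.81 kg.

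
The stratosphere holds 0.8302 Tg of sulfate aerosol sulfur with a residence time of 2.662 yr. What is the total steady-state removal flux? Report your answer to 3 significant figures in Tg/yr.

F = M / τ = 0.8302 / 2.662 = 0.3119 Tg/yr.

0.312 Tg/yr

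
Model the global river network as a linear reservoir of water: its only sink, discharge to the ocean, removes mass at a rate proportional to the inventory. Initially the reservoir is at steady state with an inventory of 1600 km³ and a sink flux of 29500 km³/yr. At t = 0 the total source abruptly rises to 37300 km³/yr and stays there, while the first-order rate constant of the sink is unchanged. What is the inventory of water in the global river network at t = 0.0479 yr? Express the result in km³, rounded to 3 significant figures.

1850 km³

The sink rate constant is k = F₀/M₀ = 29500/1600 = 18.44 yr⁻¹.
Solving dM/dt = F₁ − kM with M(0) = M₀ gives M(t) = F₁/k + (M₀ − F₁/k)·e^(−kt).
F₁/k = 37300/18.44 = 2023.1 km³; kt = 18.44 × 0.0479 = 0.8832, e^(−kt) = 0.4135.
M(0.0479) = 2023.1 + (1600 − 2023.1) × 0.4135 = 2023.1 − 174.9 = 1848.1 km³.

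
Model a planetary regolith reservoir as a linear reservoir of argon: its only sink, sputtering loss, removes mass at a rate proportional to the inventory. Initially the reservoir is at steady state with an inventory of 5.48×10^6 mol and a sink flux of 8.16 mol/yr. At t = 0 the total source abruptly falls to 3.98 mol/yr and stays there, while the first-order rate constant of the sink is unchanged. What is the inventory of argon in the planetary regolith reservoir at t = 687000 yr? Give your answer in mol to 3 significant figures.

τ = M₀/F₀ = 5.48×10^6/8.16 = 671600 yr; rate constant k = 1/τ.
New steady state M_∞ = F₁/k = F₁·τ = 3.98 × 671600 = 2.6728×10^6 mol.
M(t) = M_∞ + (M₀ − M_∞)·e^(−t/τ); t/τ = 687000/671600 = 1.023, so e^(−t/τ) = 0.3595.
M(t) = 2.6728×10^6 + 2.807×10^6 × 0.3595 = 3.6821×10^6 mol.

3.68×10^6 mol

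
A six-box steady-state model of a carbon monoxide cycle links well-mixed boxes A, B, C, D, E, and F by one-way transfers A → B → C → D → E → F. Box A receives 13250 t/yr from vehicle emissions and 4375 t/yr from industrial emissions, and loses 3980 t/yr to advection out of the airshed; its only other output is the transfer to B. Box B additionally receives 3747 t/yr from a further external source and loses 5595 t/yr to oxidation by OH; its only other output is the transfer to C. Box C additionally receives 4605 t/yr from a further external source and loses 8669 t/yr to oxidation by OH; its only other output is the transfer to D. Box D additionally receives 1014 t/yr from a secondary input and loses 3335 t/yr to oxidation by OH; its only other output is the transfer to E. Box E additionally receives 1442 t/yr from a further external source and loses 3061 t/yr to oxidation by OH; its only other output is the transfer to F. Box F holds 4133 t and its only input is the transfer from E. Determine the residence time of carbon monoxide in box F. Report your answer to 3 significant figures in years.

Box A: F(A→B) = (13250 + 4375) − 3980 = 13645 t/yr.
Box B: F(B→C) = (13645 + 3747) − 5595 = 11797 t/yr.
Box C: F(C→D) = (11797 + 4605) − 8669 = 7733.0 t/yr.
Box D: F(D→E) = (7733.0 + 1014) − 3335 = 5412.0 t/yr.
Box E: F(E→F) = (5412.0 + 1442) − 3061 = 3793.0 t/yr.
Box F throughput = its input = 3793.0 t/yr; τ = 4133 / 3793.0 = 1.090 yr.

1.09 yr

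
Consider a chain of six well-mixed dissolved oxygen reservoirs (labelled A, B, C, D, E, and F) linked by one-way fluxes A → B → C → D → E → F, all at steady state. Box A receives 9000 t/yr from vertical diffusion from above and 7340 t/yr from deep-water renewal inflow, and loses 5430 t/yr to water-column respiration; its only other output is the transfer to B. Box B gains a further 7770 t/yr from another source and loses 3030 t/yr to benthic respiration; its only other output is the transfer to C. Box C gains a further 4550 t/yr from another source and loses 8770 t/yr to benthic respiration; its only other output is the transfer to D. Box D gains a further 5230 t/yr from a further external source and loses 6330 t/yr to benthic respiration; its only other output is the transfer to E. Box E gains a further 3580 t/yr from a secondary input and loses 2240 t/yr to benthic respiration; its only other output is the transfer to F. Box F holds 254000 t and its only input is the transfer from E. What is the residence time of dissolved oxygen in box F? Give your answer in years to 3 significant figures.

21.8 yr

Box A: F(A→B) = (9000 + 7340) − 5430 = 10910 t/yr.
Box B: F(B→C) = (10910 + 7770) − 3030 = 15650 t/yr.
Box C: F(C→D) = (15650 + 4550) − 8770 = 11430 t/yr.
Box D: F(D→E) = (11430 + 5230) − 6330 = 10330 t/yr.
Box E: F(E→F) = (10330 + 3580) − 2240 = 11670 t/yr.
Box F throughput = its input = 11670 t/yr; τ = 254000 / 11670 = 21.77 yr.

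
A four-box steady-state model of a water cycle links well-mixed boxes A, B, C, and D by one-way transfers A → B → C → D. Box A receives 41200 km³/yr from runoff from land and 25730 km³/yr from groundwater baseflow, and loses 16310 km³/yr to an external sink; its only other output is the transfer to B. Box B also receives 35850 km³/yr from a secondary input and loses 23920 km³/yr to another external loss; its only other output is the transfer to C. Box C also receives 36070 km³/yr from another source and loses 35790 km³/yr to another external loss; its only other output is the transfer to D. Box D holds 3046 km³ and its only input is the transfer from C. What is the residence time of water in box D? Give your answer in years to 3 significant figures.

Box A: F(A→B) = (41200 + 25730) − 16310 = 50620 km³/yr.
Box B: F(B→C) = (50620 + 35850) − 23920 = 62550 km³/yr.
Box C: F(C→D) = (62550 + 36070) − 35790 = 62830 km³/yr.
Box D throughput = its input = 62830 km³/yr; τ = 3046 / 62830 = 0.04848 yr.

0.0485 yr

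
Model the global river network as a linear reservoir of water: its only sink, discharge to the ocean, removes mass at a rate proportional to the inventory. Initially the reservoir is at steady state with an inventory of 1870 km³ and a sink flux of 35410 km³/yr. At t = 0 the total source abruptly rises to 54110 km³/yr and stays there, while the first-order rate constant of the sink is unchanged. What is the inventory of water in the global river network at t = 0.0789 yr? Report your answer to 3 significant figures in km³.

2640 km³

The sink rate constant is k = F₀/M₀ = 35410/1870 = 18.94 yr⁻¹.
Solving dM/dt = F₁ − kM with M(0) = M₀ gives M(t) = F₁/k + (M₀ − F₁/k)·e^(−kt).
F₁/k = 54110/18.94 = 2857.5 km³; kt = 18.94 × 0.0789 = 1.494, e^(−kt) = 0.2245.
M(0.0789) = 2857.5 + (1870 − 2857.5) × 0.2245 = 2857.5 − 221.7 = 2635.9 km³.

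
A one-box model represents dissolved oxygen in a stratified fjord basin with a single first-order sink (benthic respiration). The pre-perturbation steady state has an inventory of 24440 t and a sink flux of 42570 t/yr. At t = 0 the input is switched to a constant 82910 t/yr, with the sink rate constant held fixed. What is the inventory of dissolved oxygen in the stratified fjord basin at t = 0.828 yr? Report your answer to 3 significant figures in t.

Residence time τ = M₀/F₀ = 0.5741 yr. The eventual steady state is M_∞ = M₀·(F₁/F₀) = 24440 × 82910/42570 = 47600 t.
The anomaly ΔM(t) = M(t) − M_∞ decays as ΔM₀·e^(−t/τ) with ΔM₀ = 24440 − 47600 = −23160 t.
At t = 0.828 yr, e^(−t/τ) = e^(−1.442) = 0.2364, so ΔM = −5475 t and M = 47600 − 5475 = 42125 t.

42100 t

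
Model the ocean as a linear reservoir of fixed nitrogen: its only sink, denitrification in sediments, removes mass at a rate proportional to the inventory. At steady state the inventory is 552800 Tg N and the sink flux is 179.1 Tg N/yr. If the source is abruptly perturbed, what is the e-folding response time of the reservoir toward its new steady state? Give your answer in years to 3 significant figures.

3090 yr

For a linear reservoir the response time equals the residence time τ = M/F.
τ = 552800 / 179.1 = 3087 yr.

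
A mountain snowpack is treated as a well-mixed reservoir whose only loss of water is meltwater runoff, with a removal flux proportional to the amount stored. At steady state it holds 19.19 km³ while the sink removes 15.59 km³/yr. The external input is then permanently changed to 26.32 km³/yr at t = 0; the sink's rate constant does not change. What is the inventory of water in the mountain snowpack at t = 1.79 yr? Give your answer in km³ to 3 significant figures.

The sink rate constant is k = F₀/M₀ = 15.59/19.19 = 0.8124 yr⁻¹.
Solving dM/dt = F₁ − kM with M(0) = M₀ gives M(t) = F₁/k + (M₀ − F₁/k)·e^(−kt).
F₁/k = 26.32/0.8124 = 32.398 km³; kt = 0.8124 × 1.79 = 1.454, e^(−kt) = 0.2336.
M(1.79) = 32.398 + (19.19 − 32.398) × 0.2336 = 32.398 − 3.085 = 29.313 km³.

29.3 km³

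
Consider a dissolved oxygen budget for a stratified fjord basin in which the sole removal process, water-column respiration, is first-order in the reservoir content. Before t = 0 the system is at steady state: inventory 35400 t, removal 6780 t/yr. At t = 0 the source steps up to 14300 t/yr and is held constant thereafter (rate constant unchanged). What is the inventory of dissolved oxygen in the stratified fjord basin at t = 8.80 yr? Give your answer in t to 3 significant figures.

Residence time τ = M₀/F₀ = 5.221 yr. The eventual steady state is M_∞ = M₀·(F₁/F₀) = 35400 × 14300/6780 = 74664 t.
The anomaly ΔM(t) = M(t) − M_∞ decays as ΔM₀·e^(−t/τ) with ΔM₀ = 35400 − 74664 = −39260 t.
At t = 8.80 yr, e^(−t/τ) = e^(−1.685) = 0.1854, so ΔM = −7278 t and M = 74664 − 7278 = 67386 t.

67400 t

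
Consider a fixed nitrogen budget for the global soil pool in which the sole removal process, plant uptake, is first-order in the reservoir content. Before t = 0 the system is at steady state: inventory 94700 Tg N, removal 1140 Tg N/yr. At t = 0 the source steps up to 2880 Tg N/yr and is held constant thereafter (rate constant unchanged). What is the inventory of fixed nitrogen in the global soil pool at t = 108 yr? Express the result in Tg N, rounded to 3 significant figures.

200000 Tg N

Residence time τ = M₀/F₀ = 83.07 yr. The eventual steady state is M_∞ = M₀·(F₁/F₀) = 94700 × 2880/1140 = 239240 Tg N.
The anomaly ΔM(t) = M(t) − M_∞ decays as ΔM₀·e^(−t/τ) with ΔM₀ = 94700 − 239240 = −144500 Tg N.
At t = 108 yr, e^(−t/τ) = e^(−1.300) = 0.2725, so ΔM = −39390 Tg N and M = 239240 − 39390 = 199850 Tg N.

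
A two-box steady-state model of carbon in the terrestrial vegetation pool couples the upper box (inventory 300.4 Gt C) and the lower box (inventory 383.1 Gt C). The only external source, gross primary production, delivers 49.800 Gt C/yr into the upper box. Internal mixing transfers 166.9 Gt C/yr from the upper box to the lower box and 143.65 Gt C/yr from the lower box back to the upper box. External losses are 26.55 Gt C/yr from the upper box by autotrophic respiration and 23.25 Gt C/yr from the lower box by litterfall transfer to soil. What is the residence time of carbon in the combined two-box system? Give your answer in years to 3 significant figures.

For the system as a whole, the A↔B exchange is internal and contributes nothing to the throughput; only the external sinks remove mass.
M_total = 300.4 + 383.1 = 683.50 Gt C.
ΣF_external_out = 26.55 + 23.25 = 49.800 Gt C/yr.
τ = M_total / ΣF_ext = 683.50 / 49.800 = 13.72 yr.

13.7 yr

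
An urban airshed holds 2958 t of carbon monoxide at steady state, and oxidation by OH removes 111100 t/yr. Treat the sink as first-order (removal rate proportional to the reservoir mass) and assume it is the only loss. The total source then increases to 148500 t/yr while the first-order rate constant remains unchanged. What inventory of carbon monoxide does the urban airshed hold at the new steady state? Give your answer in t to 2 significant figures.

Rate constant k = F/M = 111100 / 2958 = 37.56 yr⁻¹.
At the new steady state, source = k·M_new ⇒ M_new = 148500 / 37.56 = 3954 t.
(Equivalently M_new = M × F_new/F_old = 2958 × 148500/111100.)

4000 t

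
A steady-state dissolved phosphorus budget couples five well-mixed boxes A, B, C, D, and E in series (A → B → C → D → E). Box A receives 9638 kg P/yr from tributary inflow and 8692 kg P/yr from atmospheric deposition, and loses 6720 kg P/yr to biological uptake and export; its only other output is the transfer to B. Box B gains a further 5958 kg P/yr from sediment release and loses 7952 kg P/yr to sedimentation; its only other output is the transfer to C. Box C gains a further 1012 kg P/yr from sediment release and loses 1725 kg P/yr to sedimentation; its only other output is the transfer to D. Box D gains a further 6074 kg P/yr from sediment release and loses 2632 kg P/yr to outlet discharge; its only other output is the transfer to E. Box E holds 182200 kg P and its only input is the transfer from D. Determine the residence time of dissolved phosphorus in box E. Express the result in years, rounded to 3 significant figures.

Box A: F(A→B) = (9638 + 8692) − 6720 = 11610 kg P/yr.
Box B: F(B→C) = (11610 + 5958) − 7952 = 9616.0 kg P/yr.
Box C: F(C→D) = (9616.0 + 1012) − 1725 = 8903.0 kg P/yr.
Box D: F(D→E) = (8903.0 + 6074) − 2632 = 12345 kg P/yr.
Box E throughput = its input = 12345 kg P/yr; τ = 182200 / 12345 = 14.76 yr.

14.8 yr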